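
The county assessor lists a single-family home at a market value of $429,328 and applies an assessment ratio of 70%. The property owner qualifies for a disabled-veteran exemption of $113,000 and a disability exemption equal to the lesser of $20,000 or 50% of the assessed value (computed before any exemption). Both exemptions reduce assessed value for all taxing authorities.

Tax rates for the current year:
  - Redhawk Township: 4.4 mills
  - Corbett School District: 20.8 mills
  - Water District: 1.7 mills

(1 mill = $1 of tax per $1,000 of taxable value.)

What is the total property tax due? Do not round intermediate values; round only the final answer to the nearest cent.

$4,506.55

Assessed value = $429,328 × 0.7 = $300,529.6
Disability exemption = min($20,000, 50% × $300,529.6) = min($20,000, $150,264.8) = $20,000 (dollar cap binds)
Taxable value = $300,529.6 − $113,000 − $20,000 = $167,529.6
Redhawk Township: $167,529.6 × 0.0044 = $737.13024
Corbett School District: $167,529.6 × 0.0208 = $3,484.61568
Water District: $167,529.6 × 0.0017 = $284.80032
Total = $4,506.54624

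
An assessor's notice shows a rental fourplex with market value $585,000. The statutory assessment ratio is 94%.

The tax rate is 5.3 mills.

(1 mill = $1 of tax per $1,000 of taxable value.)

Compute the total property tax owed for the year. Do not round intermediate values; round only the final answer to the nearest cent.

$2,914.47

Assessed value = $585,000 × 0.94 = $549,900
Tax = $549,900 × 0.0053 = $2,914.47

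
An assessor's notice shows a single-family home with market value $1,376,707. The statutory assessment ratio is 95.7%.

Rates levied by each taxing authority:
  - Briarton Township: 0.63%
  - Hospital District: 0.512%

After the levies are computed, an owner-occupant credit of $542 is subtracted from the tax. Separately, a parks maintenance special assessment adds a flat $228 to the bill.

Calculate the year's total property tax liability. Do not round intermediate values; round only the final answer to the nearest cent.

Assessed value = $1,376,707 × 0.957 = $1,317,508.599
Briarton Township: $1,317,508.599 × 0.0063 = $8,300.3041737
Hospital District: $1,317,508.599 × 0.00512 = $6,745.64402688
Levies subtotal = $15,045.94820058
After credit = $15,045.94820058 − $542 = $14,503.94820058
Total = $14,503.94820058 + $228 = $14,731.94820058

$14,731.95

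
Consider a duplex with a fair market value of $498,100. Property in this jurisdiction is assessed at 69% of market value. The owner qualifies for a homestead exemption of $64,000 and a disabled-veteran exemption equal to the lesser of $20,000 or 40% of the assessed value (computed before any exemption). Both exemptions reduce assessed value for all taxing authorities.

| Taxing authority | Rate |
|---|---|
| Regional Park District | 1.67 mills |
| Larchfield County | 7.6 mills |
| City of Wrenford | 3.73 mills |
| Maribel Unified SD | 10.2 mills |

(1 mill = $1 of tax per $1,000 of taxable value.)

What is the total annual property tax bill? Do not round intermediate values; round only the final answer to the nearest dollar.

Assessed value = $498,100 × 0.69 = $343,689
Disabled-veteran exemption = min($20,000, 40% × $343,689) = min($20,000, $137,475.6) = $20,000 (dollar cap binds)
Taxable value = $343,689 − $64,000 − $20,000 = $259,689
Regional Park District: $259,689 × 0.00167 = $433.68063
Larchfield County: $259,689 × 0.0076 = $1,973.6364
City of Wrenford: $259,689 × 0.00373 = $968.63997
Maribel Unified SD: $259,689 × 0.0102 = $2,648.8278
Total = $6,024.7848

$6,025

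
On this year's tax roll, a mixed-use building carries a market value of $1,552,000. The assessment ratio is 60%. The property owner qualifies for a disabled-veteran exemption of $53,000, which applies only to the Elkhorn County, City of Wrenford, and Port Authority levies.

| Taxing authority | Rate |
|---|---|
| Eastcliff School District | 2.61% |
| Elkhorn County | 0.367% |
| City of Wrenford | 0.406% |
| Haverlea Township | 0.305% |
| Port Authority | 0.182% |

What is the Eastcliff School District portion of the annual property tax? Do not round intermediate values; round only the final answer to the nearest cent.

$24,304.32

Assessed value = $1,552,000 × 0.6 = $931,200
Eastcliff School District taxable value = $931,200 (exemption does not apply)
Eastcliff School District levy = $931,200 × 0.0261 = $24,304.32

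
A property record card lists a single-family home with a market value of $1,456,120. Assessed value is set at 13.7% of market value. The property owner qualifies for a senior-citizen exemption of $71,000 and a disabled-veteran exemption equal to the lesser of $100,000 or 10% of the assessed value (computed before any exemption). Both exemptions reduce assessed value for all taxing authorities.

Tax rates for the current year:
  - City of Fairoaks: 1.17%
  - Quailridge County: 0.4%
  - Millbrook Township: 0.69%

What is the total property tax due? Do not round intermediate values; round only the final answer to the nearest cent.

Assessed value = $1,456,120 × 0.137 = $199,488.44
Disabled-veteran exemption = min($100,000, 10% × $199,488.44) = min($100,000, $19,948.844) = $19,948.844 (percentage binds)
Taxable value = $199,488.44 − $71,000 − $19,948.844 = $108,539.596
City of Fairoaks: $108,539.596 × 0.0117 = $1,269.9132732
Quailridge County: $108,539.596 × 0.004 = $434.158384
Millbrook Township: $108,539.596 × 0.0069 = $748.9232124
Total = $2,452.9948696

$2,452.99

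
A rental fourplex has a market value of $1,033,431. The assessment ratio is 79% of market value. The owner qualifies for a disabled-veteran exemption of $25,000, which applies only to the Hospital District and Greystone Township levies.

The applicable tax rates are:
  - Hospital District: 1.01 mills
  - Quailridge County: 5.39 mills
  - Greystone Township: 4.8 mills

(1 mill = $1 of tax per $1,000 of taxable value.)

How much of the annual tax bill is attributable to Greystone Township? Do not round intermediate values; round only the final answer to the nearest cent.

$3,798.77

Assessed value = $1,033,431 × 0.79 = $816,410.49
Greystone Township taxable value = $816,410.49 − $25,000 = $791,410.49
Greystone Township levy = $791,410.49 × 0.0048 = $3,798.770352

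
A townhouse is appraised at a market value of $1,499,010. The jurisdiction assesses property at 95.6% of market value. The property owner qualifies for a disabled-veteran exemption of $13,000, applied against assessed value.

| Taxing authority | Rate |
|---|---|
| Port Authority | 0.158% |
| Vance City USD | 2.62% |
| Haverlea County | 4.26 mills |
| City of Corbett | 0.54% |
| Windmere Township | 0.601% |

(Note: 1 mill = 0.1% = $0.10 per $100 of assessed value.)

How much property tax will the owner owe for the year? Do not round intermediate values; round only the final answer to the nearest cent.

$61,701.33

Assessed value = $1,499,010 × 0.956 = $1,433,053.56
Taxable value = $1,433,053.56 − $13,000 = $1,420,053.56
Port Authority: $1,420,053.56 × 0.00158 = $2,243.6846248
Vance City USD: $1,420,053.56 × 0.0262 = $37,205.403272
Haverlea County: $1,420,053.56 × 0.00426 = $6,049.4281656
City of Corbett: $1,420,053.56 × 0.0054 = $7,668.289224
Windmere Township: $1,420,053.56 × 0.00601 = $8,534.5218956
Total = $61,701.327182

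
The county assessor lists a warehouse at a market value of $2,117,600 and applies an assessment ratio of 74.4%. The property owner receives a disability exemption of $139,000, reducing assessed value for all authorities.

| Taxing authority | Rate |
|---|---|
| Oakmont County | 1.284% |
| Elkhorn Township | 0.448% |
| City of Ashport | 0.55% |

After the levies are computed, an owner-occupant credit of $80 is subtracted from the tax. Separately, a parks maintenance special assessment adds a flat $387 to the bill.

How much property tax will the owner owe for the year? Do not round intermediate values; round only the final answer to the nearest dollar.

$33,088

Assessed value = $2,117,600 × 0.744 = $1,575,494.4
Taxable value = $1,575,494.4 − $139,000 = $1,436,494.4
Oakmont County: $1,436,494.4 × 0.01284 = $18,444.588096
Elkhorn Township: $1,436,494.4 × 0.00448 = $6,435.494912
City of Ashport: $1,436,494.4 × 0.0055 = $7,900.7192
Levies subtotal = $32,780.802208
After credit = $32,780.802208 − $80 = $32,700.802208
Total = $32,700.802208 + $387 = $33,087.802208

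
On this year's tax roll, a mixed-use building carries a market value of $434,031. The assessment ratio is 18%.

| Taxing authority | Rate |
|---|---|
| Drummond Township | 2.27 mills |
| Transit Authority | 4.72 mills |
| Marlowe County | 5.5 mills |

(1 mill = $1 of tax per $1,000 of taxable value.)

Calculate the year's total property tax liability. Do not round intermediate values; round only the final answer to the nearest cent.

Assessed value = $434,031 × 0.18 = $78,125.58
Drummond Township: $78,125.58 × 0.00227 = $177.3450666
Transit Authority: $78,125.58 × 0.00472 = $368.7527376
Marlowe County: $78,125.58 × 0.0055 = $429.69069
Total = $177.3450666 + $368.7527376 + $429.69069 = $975.7884942

$975.79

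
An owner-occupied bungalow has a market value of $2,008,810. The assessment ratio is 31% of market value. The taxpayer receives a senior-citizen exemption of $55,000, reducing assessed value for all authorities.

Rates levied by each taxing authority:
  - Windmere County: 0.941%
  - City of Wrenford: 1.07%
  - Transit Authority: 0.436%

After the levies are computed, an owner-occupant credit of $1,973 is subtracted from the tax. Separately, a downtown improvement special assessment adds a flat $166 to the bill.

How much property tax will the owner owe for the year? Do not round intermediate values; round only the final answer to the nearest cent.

Assessed value = $2,008,810 × 0.31 = $622,731.1
Taxable value = $622,731.1 − $55,000 = $567,731.1
Windmere County: $567,731.1 × 0.00941 = $5,342.349651
City of Wrenford: $567,731.1 × 0.0107 = $6,074.72277
Transit Authority: $567,731.1 × 0.00436 = $2,475.307596
Levies subtotal = $13,892.380017
After credit = $13,892.380017 − $1,973 = $11,919.380017
Total = $11,919.380017 + $166 = $12,085.380017

$12,085.38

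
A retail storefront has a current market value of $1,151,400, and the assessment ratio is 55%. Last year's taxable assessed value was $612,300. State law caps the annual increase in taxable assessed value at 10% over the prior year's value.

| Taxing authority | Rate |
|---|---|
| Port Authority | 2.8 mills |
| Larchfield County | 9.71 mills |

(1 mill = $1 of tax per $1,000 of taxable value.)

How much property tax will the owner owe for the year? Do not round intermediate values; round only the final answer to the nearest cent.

$7,922.21

Uncapped assessed value = $1,151,400 × 0.55 = $633,270
Cap limit = $612,300 × 1.1 = $673,530
Taxable assessed value = min($633,270, $673,530) = $633,270 (cap does not bind)
Port Authority: $633,270 × 0.0028 = $1,773.156
Larchfield County: $633,270 × 0.00971 = $6,149.0517
Total = $7,922.2077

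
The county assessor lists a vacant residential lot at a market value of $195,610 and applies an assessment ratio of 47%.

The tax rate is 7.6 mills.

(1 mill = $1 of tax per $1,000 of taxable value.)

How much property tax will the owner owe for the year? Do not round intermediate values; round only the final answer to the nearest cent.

$698.72

Assessed value = $195,610 × 0.47 = $91,936.7
Tax = $91,936.7 × 0.0076 = $698.71892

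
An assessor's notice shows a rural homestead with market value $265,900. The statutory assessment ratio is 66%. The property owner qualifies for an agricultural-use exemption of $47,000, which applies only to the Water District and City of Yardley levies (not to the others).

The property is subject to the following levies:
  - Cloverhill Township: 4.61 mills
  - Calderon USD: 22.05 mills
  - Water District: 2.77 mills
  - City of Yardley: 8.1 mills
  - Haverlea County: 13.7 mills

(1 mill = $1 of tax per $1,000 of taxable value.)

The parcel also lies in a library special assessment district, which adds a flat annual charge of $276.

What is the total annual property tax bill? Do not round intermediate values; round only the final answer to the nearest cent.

$8,755.67

Assessed value = $265,900 × 0.66 = $175,494
Cloverhill Township: $175,494 × 0.00461 = $809.02734
Calderon USD: $175,494 × 0.02205 = $3,869.6427
Water District: ($175,494 − $47,000) × 0.00277 = $128,494 × 0.00277 = $355.92838
City of Yardley: ($175,494 − $47,000) × 0.0081 = $128,494 × 0.0081 = $1,040.8014
Haverlea County: $175,494 × 0.0137 = $2,404.2678
Levies subtotal = $8,479.66762
Total = $8,479.66762 + $276 = $8,755.66762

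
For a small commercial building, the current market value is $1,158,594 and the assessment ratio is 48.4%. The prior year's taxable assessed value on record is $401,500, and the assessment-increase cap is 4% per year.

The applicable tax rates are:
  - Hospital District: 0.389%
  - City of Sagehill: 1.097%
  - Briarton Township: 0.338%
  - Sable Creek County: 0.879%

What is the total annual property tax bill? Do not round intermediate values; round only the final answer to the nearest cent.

$11,286.65

Uncapped assessed value = $1,158,594 × 0.484 = $560,759.496
Cap limit = $401,500 × 1.04 = $417,560
Taxable assessed value = min($560,759.496, $417,560) = $417,560 (cap binds)
Hospital District: $417,560 × 0.00389 = $1,624.3084
City of Sagehill: $417,560 × 0.01097 = $4,580.6332
Briarton Township: $417,560 × 0.00338 = $1,411.3528
Sable Creek County: $417,560 × 0.00879 = $3,670.3524
Total = $11,286.6468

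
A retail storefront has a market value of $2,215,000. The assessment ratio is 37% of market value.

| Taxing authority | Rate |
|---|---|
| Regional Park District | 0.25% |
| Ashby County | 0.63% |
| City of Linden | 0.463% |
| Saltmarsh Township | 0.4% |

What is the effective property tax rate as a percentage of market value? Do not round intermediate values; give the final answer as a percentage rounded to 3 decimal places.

0.645%

Assessed value = $2,215,000 × 0.37 = $819,550
Regional Park District: $819,550 × 0.0025 = $2,048.875
Ashby County: $819,550 × 0.0063 = $5,163.165
City of Linden: $819,550 × 0.00463 = $3,794.5165
Saltmarsh Township: $819,550 × 0.004 = $3,278.2
Total tax = $14,284.7565
Effective rate = $14,284.7565 ÷ $2,215,000 = 0.645% of market value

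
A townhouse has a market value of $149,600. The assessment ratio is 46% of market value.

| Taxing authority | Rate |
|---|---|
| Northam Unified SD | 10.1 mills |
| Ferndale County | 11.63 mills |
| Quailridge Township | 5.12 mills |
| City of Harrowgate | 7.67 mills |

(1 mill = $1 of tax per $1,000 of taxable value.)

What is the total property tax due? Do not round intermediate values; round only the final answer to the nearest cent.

Assessed value = $149,600 × 0.46 = $68,816
Northam Unified SD: $68,816 × 0.0101 = $695.0416
Ferndale County: $68,816 × 0.01163 = $800.33008
Quailridge Township: $68,816 × 0.00512 = $352.33792
City of Harrowgate: $68,816 × 0.00767 = $527.81872
Total = $695.0416 + $800.33008 + $352.33792 + $527.81872 = $2,375.52832

$2,375.53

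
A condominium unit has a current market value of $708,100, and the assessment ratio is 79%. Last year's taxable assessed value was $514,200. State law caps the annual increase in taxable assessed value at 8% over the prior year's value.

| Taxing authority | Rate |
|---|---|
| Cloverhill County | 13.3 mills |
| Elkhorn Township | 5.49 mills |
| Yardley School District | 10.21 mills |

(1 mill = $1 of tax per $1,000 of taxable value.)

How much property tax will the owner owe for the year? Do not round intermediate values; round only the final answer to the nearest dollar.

$16,105

Uncapped assessed value = $708,100 × 0.79 = $559,399
Cap limit = $514,200 × 1.08 = $555,336
Taxable assessed value = min($559,399, $555,336) = $555,336 (cap binds)
Cloverhill County: $555,336 × 0.0133 = $7,385.9688
Elkhorn Township: $555,336 × 0.00549 = $3,048.79464
Yardley School District: $555,336 × 0.01021 = $5,669.98056
Total = $16,104.744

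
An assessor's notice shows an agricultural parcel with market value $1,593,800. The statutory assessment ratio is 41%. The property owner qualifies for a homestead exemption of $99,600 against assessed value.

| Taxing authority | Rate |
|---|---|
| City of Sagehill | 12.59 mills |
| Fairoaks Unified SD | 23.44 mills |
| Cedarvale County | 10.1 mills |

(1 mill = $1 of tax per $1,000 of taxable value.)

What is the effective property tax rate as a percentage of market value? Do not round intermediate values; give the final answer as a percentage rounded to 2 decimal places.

Assessed value = $1,593,800 × 0.41 = $653,458
Taxable value = $653,458 − $99,600 = $553,858
City of Sagehill: $553,858 × 0.01259 = $6,973.07222
Fairoaks Unified SD: $553,858 × 0.02344 = $12,982.43152
Cedarvale County: $553,858 × 0.0101 = $5,593.9658
Total tax = $25,549.46954
Effective rate = $25,549.46954 ÷ $1,593,800 = 1.60% of market value

1.60%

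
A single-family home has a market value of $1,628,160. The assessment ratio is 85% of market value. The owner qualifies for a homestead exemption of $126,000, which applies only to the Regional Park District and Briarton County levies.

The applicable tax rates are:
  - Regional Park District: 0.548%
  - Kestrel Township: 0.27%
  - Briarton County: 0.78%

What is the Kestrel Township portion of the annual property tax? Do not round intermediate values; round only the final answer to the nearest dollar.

$3,737

Assessed value = $1,628,160 × 0.85 = $1,383,936
Kestrel Township taxable value = $1,383,936 (exemption does not apply)
Kestrel Township levy = $1,383,936 × 0.0027 = $3,736.6272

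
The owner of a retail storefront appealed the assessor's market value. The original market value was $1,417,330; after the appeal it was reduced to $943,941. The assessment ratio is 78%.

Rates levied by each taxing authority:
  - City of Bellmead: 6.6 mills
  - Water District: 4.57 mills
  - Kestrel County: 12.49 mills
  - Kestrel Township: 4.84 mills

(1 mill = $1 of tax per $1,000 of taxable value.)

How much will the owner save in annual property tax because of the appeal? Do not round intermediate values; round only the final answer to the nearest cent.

Old assessed value = $1,417,330 × 0.78 = $1,105,517.4
New assessed value = $943,941 × 0.78 = $736,273.98
Combined rate = 0.0066 + 0.00457 + 0.01249 + 0.00484 = 0.0285
Old tax = $1,105,517.4 × 0.0285 = $31,507.2459
New tax = $736,273.98 × 0.0285 = $20,983.80843
Reduction = $31,507.2459 − $20,983.80843 = $10,523.43747

$10,523.44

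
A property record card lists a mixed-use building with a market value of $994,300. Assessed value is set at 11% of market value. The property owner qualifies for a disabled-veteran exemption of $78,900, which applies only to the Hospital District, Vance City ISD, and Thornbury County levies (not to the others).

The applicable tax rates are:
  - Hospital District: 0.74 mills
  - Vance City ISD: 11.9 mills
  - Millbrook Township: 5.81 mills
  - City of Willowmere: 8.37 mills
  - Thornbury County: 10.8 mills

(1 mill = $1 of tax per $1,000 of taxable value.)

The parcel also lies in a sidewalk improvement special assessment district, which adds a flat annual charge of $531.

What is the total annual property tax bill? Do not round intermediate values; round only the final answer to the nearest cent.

$2,796.20

Assessed value = $994,300 × 0.11 = $109,373
Hospital District: ($109,373 − $78,900) × 0.00074 = $30,473 × 0.00074 = $22.55002
Vance City ISD: ($109,373 − $78,900) × 0.0119 = $30,473 × 0.0119 = $362.6287
Millbrook Township: $109,373 × 0.00581 = $635.45713
City of Willowmere: $109,373 × 0.00837 = $915.45201
Thornbury County: ($109,373 − $78,900) × 0.0108 = $30,473 × 0.0108 = $329.1084
Levies subtotal = $2,265.19626
Total = $2,265.19626 + $531 = $2,796.19626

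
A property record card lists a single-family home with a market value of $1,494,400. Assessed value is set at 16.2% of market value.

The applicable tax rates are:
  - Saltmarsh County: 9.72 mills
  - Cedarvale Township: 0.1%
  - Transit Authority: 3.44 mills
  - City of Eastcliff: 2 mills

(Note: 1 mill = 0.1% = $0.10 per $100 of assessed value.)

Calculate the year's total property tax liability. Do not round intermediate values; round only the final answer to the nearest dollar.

Assessed value = $1,494,400 × 0.162 = $242,092.8
Saltmarsh County: $242,092.8 × 0.00972 = $2,353.142016
Cedarvale Township: $242,092.8 × 0.001 = $242.0928
Transit Authority: $242,092.8 × 0.00344 = $832.799232
City of Eastcliff: $242,092.8 × 0.002 = $484.1856
Total = $3,912.219648

$3,912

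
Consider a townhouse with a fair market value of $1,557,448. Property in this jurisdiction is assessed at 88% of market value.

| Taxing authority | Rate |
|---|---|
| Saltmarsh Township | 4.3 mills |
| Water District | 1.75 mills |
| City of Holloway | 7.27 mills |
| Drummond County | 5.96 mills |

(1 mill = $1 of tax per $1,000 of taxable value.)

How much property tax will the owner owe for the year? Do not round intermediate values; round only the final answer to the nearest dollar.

Assessed value = $1,557,448 × 0.88 = $1,370,554.24
Saltmarsh Township: $1,370,554.24 × 0.0043 = $5,893.383232
Water District: $1,370,554.24 × 0.00175 = $2,398.46992
City of Holloway: $1,370,554.24 × 0.00727 = $9,963.9293248
Drummond County: $1,370,554.24 × 0.00596 = $8,168.5032704
Total = $5,893.383232 + $2,398.46992 + $9,963.9293248 + $8,168.5032704 = $26,424.2857472

$26,424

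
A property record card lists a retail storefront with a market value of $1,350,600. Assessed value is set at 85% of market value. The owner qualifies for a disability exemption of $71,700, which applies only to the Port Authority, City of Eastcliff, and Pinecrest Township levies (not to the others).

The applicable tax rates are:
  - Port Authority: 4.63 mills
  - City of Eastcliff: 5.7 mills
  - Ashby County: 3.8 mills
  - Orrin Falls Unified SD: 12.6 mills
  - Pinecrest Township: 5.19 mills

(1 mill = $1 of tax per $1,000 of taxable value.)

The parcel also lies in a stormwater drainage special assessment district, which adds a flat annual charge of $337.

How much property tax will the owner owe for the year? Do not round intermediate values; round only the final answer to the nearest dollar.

Assessed value = $1,350,600 × 0.85 = $1,148,010
Port Authority: ($1,148,010 − $71,700) × 0.00463 = $1,076,310 × 0.00463 = $4,983.3153
City of Eastcliff: ($1,148,010 − $71,700) × 0.0057 = $1,076,310 × 0.0057 = $6,134.967
Ashby County: $1,148,010 × 0.0038 = $4,362.438
Orrin Falls Unified SD: $1,148,010 × 0.0126 = $14,464.926
Pinecrest Township: ($1,148,010 − $71,700) × 0.00519 = $1,076,310 × 0.00519 = $5,586.0489
Levies subtotal = $35,531.6952
Total = $35,531.6952 + $337 = $35,868.6952

$35,869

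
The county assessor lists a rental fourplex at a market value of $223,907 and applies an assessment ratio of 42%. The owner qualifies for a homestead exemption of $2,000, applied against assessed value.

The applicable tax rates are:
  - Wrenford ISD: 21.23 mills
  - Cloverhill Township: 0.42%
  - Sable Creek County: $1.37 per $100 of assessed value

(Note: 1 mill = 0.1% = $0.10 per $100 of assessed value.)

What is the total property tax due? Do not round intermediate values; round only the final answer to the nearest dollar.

$3,602

Assessed value = $223,907 × 0.42 = $94,040.94
Taxable value = $94,040.94 − $2,000 = $92,040.94
Wrenford ISD: $92,040.94 × 0.02123 = $1,954.0291562
Cloverhill Township: $92,040.94 × 0.0042 = $386.571948
Sable Creek County: $92,040.94 × 0.0137 = $1,260.960878
Total = $3,601.5619822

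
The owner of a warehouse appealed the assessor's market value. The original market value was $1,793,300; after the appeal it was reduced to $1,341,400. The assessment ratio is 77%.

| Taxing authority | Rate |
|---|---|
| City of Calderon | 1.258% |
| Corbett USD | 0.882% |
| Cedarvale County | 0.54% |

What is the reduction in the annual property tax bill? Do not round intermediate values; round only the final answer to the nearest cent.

$9,325.41

Old assessed value = $1,793,300 × 0.77 = $1,380,841
New assessed value = $1,341,400 × 0.77 = $1,032,878
Combined rate = 0.01258 + 0.00882 + 0.0054 = 0.0268
Old tax = $1,380,841 × 0.0268 = $37,006.5388
New tax = $1,032,878 × 0.0268 = $27,681.1304
Reduction = $37,006.5388 − $27,681.1304 = $9,325.4084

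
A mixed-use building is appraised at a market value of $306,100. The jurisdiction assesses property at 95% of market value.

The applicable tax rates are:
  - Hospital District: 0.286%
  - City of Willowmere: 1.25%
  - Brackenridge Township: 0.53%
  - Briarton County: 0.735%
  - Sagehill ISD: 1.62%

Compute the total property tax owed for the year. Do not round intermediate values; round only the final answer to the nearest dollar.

$12,856

Assessed value = $306,100 × 0.95 = $290,795
Hospital District: $290,795 × 0.00286 = $831.6737
City of Willowmere: $290,795 × 0.0125 = $3,634.9375
Brackenridge Township: $290,795 × 0.0053 = $1,541.2135
Briarton County: $290,795 × 0.00735 = $2,137.34325
Sagehill ISD: $290,795 × 0.0162 = $4,710.879
Total = $831.6737 + $3,634.9375 + $1,541.2135 + $2,137.34325 + $4,710.879 = $12,856.04695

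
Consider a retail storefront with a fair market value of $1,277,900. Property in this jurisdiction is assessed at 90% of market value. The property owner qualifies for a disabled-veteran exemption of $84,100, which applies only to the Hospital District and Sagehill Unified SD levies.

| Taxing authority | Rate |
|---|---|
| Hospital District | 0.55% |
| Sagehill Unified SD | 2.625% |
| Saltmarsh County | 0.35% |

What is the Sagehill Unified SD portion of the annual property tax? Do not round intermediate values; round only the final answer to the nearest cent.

$27,982.76

Assessed value = $1,277,900 × 0.9 = $1,150,110
Sagehill Unified SD taxable value = $1,150,110 − $84,100 = $1,066,010
Sagehill Unified SD levy = $1,066,010 × 0.02625 = $27,982.7625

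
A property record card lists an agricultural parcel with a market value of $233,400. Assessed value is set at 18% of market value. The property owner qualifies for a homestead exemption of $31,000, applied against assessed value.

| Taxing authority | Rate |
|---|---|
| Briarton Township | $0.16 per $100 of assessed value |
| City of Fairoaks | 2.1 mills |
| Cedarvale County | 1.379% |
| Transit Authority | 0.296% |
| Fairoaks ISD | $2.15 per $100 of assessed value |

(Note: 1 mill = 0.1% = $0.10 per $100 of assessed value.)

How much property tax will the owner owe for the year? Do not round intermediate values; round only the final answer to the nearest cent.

Assessed value = $233,400 × 0.18 = $42,012
Taxable value = $42,012 − $31,000 = $11,012
Briarton Township: $11,012 × 0.0016 = $17.6192
City of Fairoaks: $11,012 × 0.0021 = $23.1252
Cedarvale County: $11,012 × 0.01379 = $151.85548
Transit Authority: $11,012 × 0.00296 = $32.59552
Fairoaks ISD: $11,012 × 0.0215 = $236.758
Total = $461.9534

$461.95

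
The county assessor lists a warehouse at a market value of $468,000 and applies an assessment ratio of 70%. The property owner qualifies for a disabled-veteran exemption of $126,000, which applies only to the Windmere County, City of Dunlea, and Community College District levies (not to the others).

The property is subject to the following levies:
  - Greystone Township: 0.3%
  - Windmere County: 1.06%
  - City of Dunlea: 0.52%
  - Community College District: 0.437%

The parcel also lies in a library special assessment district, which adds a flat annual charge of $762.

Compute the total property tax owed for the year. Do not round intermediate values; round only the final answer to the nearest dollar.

Assessed value = $468,000 × 0.7 = $327,600
Greystone Township: $327,600 × 0.003 = $982.8
Windmere County: ($327,600 − $126,000) × 0.0106 = $201,600 × 0.0106 = $2,136.96
City of Dunlea: ($327,600 − $126,000) × 0.0052 = $201,600 × 0.0052 = $1,048.32
Community College District: ($327,600 − $126,000) × 0.00437 = $201,600 × 0.00437 = $880.992
Levies subtotal = $5,049.072
Total = $5,049.072 + $762 = $5,811.072

$5,811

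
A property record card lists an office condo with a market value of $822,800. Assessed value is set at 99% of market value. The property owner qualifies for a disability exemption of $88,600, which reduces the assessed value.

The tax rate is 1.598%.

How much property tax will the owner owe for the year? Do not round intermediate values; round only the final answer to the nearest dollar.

$11,601

Assessed value = $822,800 × 0.99 = $814,572
Taxable value = $814,572 − $88,600 = $725,972
Tax = $725,972 × 0.01598 = $11,601.03256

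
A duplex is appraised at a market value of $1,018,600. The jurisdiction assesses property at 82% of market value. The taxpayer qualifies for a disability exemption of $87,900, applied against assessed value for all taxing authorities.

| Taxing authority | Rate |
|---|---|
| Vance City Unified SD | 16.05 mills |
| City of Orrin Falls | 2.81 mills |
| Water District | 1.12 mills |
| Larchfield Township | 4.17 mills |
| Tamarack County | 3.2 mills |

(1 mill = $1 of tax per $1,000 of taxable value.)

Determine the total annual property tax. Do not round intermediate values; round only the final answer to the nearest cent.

Assessed value = $1,018,600 × 0.82 = $835,252
Taxable value = $835,252 − $87,900 = $747,352
Vance City Unified SD: $747,352 × 0.01605 = $11,994.9996
City of Orrin Falls: $747,352 × 0.00281 = $2,100.05912
Water District: $747,352 × 0.00112 = $837.03424
Larchfield Township: $747,352 × 0.00417 = $3,116.45784
Tamarack County: $747,352 × 0.0032 = $2,391.5264
Total = $11,994.9996 + $2,100.05912 + $837.03424 + $3,116.45784 + $2,391.5264 = $20,440.0772

$20,440.08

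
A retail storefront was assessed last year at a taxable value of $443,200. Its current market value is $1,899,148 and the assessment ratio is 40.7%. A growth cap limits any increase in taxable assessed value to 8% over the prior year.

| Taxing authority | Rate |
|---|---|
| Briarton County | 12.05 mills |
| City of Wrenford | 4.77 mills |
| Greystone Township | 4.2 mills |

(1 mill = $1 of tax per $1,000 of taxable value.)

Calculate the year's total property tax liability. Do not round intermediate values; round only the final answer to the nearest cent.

$10,061.35

Uncapped assessed value = $1,899,148 × 0.407 = $772,953.236
Cap limit = $443,200 × 1.08 = $478,656
Taxable assessed value = min($772,953.236, $478,656) = $478,656 (cap binds)
Briarton County: $478,656 × 0.01205 = $5,767.8048
City of Wrenford: $478,656 × 0.00477 = $2,283.18912
Greystone Township: $478,656 × 0.0042 = $2,010.3552
Total = $10,061.34912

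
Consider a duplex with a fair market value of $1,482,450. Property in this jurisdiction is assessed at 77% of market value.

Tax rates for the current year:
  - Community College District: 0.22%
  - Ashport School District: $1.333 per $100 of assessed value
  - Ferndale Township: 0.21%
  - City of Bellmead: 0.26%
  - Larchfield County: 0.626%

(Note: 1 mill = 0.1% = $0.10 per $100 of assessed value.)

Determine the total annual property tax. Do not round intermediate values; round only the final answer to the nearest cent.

$30,237.98

Assessed value = $1,482,450 × 0.77 = $1,141,486.5
Community College District: $1,141,486.5 × 0.0022 = $2,511.2703
Ashport School District: $1,141,486.5 × 0.01333 = $15,216.015045
Ferndale Township: $1,141,486.5 × 0.0021 = $2,397.12165
City of Bellmead: $1,141,486.5 × 0.0026 = $2,967.8649
Larchfield County: $1,141,486.5 × 0.00626 = $7,145.70549
Total = $30,237.977385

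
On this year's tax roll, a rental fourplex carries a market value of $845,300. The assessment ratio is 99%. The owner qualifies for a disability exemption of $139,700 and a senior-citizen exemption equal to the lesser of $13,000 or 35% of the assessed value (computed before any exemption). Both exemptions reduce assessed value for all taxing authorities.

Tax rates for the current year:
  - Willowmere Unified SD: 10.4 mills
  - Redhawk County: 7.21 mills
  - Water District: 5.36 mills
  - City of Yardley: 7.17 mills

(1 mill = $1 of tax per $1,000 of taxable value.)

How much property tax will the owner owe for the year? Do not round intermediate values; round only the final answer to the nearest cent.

$20,620.19

Assessed value = $845,300 × 0.99 = $836,847
Senior-citizen exemption = min($13,000, 35% × $836,847) = min($13,000, $292,896.45) = $13,000 (dollar cap binds)
Taxable value = $836,847 − $139,700 − $13,000 = $684,147
Willowmere Unified SD: $684,147 × 0.0104 = $7,115.1288
Redhawk County: $684,147 × 0.00721 = $4,932.69987
Water District: $684,147 × 0.00536 = $3,667.02792
City of Yardley: $684,147 × 0.00717 = $4,905.33399
Total = $20,620.19058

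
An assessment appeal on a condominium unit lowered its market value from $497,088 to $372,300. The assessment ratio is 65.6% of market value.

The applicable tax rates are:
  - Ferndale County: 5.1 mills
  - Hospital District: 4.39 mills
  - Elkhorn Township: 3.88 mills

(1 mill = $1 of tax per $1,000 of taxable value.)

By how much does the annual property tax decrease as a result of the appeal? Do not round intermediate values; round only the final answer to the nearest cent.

Old assessed value = $497,088 × 0.656 = $326,089.728
New assessed value = $372,300 × 0.656 = $244,228.8
Combined rate = 0.0051 + 0.00439 + 0.00388 = 0.01337
Old tax = $326,089.728 × 0.01337 = $4,359.81966336
New tax = $244,228.8 × 0.01337 = $3,265.339056
Reduction = $4,359.81966336 − $3,265.339056 = $1,094.48060736

$1,094.48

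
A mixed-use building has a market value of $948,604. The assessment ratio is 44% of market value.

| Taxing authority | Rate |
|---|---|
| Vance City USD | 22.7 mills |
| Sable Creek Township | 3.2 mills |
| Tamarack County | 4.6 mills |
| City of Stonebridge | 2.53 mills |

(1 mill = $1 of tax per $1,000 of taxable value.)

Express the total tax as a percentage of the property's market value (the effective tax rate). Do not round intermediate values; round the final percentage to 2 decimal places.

1.45%

Assessed value = $948,604 × 0.44 = $417,385.76
Vance City USD: $417,385.76 × 0.0227 = $9,474.656752
Sable Creek Township: $417,385.76 × 0.0032 = $1,335.634432
Tamarack County: $417,385.76 × 0.0046 = $1,919.974496
City of Stonebridge: $417,385.76 × 0.00253 = $1,055.9859728
Total tax = $13,786.2516528
Effective rate = $13,786.2516528 ÷ $948,604 = 1.45% of market value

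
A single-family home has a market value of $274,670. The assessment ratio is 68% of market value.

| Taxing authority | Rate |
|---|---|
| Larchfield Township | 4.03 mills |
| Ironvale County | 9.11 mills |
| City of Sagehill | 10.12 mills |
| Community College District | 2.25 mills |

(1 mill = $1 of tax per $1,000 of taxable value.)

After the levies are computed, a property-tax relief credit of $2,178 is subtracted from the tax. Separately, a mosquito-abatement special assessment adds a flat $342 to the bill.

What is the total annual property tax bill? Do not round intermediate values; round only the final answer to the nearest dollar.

Assessed value = $274,670 × 0.68 = $186,775.6
Larchfield Township: $186,775.6 × 0.00403 = $752.705668
Ironvale County: $186,775.6 × 0.00911 = $1,701.525716
City of Sagehill: $186,775.6 × 0.01012 = $1,890.169072
Community College District: $186,775.6 × 0.00225 = $420.2451
Levies subtotal = $4,764.645556
After credit = $4,764.645556 − $2,178 = $2,586.645556
Total = $2,586.645556 + $342 = $2,928.645556

$2,929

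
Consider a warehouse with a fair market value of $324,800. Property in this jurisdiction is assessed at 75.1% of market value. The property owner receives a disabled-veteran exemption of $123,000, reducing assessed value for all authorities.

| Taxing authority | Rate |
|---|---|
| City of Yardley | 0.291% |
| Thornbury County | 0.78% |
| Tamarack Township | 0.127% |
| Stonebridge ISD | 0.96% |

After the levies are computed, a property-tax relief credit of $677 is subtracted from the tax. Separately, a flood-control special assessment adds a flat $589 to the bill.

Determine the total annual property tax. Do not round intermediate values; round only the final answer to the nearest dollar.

$2,522

Assessed value = $324,800 × 0.751 = $243,924.8
Taxable value = $243,924.8 − $123,000 = $120,924.8
City of Yardley: $120,924.8 × 0.00291 = $351.891168
Thornbury County: $120,924.8 × 0.0078 = $943.21344
Tamarack Township: $120,924.8 × 0.00127 = $153.574496
Stonebridge ISD: $120,924.8 × 0.0096 = $1,160.87808
Levies subtotal = $2,609.557184
After credit = $2,609.557184 − $677 = $1,932.557184
Total = $1,932.557184 + $589 = $2,521.557184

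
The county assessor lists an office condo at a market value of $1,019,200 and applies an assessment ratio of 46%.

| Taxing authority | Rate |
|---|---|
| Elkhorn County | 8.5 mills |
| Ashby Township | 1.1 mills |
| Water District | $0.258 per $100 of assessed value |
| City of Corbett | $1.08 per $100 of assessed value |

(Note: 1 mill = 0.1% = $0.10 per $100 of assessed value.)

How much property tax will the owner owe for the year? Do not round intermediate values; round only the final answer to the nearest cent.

Assessed value = $1,019,200 × 0.46 = $468,832
Elkhorn County: $468,832 × 0.0085 = $3,985.072
Ashby Township: $468,832 × 0.0011 = $515.7152
Water District: $468,832 × 0.00258 = $1,209.58656
City of Corbett: $468,832 × 0.0108 = $5,063.3856
Total = $10,773.75936

$10,773.76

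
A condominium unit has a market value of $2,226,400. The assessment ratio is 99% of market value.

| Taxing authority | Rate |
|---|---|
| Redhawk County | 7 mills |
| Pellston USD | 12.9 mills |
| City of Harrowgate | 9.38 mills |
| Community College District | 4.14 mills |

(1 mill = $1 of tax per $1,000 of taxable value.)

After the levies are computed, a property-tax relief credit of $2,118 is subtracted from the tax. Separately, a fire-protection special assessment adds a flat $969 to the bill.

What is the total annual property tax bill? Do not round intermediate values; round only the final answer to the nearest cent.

Assessed value = $2,226,400 × 0.99 = $2,204,136
Redhawk County: $2,204,136 × 0.007 = $15,428.952
Pellston USD: $2,204,136 × 0.0129 = $28,433.3544
City of Harrowgate: $2,204,136 × 0.00938 = $20,674.79568
Community College District: $2,204,136 × 0.00414 = $9,125.12304
Levies subtotal = $73,662.22512
After credit = $73,662.22512 − $2,118 = $71,544.22512
Total = $71,544.22512 + $969 = $72,513.22512

$72,513.23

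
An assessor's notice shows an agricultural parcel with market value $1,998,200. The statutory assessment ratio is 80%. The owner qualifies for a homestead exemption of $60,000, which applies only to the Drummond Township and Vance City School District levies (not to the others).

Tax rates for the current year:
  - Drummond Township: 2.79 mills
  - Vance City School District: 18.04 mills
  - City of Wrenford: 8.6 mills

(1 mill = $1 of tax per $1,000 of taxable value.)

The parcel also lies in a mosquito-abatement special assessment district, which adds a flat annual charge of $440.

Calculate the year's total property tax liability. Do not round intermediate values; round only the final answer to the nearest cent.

$46,235.82

Assessed value = $1,998,200 × 0.8 = $1,598,560
Drummond Township: ($1,598,560 − $60,000) × 0.00279 = $1,538,560 × 0.00279 = $4,292.5824
Vance City School District: ($1,598,560 − $60,000) × 0.01804 = $1,538,560 × 0.01804 = $27,755.6224
City of Wrenford: $1,598,560 × 0.0086 = $13,747.616
Levies subtotal = $45,795.8208
Total = $45,795.8208 + $440 = $46,235.8208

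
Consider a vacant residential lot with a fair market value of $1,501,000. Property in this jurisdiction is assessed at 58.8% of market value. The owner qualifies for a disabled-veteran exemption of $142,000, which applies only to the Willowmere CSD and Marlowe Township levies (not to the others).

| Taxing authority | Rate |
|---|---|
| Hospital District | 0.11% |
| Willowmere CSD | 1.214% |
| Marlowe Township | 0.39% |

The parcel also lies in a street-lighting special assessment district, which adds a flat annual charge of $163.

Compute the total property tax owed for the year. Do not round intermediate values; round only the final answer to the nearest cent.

Assessed value = $1,501,000 × 0.588 = $882,588
Hospital District: $882,588 × 0.0011 = $970.8468
Willowmere CSD: ($882,588 − $142,000) × 0.01214 = $740,588 × 0.01214 = $8,990.73832
Marlowe Township: ($882,588 − $142,000) × 0.0039 = $740,588 × 0.0039 = $2,888.2932
Levies subtotal = $12,849.87832
Total = $12,849.87832 + $163 = $13,012.87832

$13,012.88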